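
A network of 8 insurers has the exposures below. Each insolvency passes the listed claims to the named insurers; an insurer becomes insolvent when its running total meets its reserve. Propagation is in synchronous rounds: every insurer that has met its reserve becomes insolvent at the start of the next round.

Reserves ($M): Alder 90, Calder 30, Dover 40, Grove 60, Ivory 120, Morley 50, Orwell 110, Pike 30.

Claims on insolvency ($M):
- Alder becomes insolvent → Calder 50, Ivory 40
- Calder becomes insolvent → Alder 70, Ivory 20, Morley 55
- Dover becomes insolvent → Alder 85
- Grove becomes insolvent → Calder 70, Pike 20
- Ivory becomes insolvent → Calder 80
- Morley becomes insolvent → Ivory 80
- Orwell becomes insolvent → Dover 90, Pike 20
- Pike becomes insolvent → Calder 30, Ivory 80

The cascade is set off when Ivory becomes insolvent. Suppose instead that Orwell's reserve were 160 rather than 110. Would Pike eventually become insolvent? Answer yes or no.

With Orwell's reserve at 160:
Round 1 — Ivory becomes insolvent (initial).
  Calder: +80 → 80 ≥ 30
Round 2 — Calder becomes insolvent.
  Alder: +70 → 70 < 90
  Morley: +55 → 55 ≥ 50
Round 3 — Morley becomes insolvent.
No further insolvencies.

no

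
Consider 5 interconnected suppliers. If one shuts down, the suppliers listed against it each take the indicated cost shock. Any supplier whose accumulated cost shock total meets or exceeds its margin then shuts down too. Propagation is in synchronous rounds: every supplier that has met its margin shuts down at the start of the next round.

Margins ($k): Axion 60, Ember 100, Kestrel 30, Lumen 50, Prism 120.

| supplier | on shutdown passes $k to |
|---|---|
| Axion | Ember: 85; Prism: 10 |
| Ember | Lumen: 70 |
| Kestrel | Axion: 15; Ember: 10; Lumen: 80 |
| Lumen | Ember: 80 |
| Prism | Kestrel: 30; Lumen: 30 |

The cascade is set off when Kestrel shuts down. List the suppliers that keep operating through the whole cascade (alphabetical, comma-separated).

Axion, Ember, Prism

Round 1 — Kestrel shuts down (initial).
  Axion: +15 → 15 < 60
  Ember: +10 → 10 < 100
  Lumen: +80 → 80 ≥ 50
Round 2 — Lumen shuts down.
  Ember: +80 → 90 < 100
No further shutdowns.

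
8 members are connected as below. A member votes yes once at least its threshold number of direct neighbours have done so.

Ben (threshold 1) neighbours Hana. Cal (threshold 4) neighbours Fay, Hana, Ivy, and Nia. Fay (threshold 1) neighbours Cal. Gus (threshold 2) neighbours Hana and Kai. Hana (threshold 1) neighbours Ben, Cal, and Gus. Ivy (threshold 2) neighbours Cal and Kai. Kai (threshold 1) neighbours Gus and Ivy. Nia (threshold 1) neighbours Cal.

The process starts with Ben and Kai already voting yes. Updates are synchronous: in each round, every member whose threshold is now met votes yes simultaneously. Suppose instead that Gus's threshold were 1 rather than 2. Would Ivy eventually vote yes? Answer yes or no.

no

With Gus's threshold at 1:
Round 1 — Ben, Kai vote yes (initial).
Round 2 — checking thresholds:
  Gus: 1 of 2 neighbours ≥ 1, votes yes.
  Hana: 1 of 3 neighbours ≥ 1, votes yes.
  Ivy: 1 of 2 neighbours < 2, holds.
Round 3 — no new yes votes; cascade stops.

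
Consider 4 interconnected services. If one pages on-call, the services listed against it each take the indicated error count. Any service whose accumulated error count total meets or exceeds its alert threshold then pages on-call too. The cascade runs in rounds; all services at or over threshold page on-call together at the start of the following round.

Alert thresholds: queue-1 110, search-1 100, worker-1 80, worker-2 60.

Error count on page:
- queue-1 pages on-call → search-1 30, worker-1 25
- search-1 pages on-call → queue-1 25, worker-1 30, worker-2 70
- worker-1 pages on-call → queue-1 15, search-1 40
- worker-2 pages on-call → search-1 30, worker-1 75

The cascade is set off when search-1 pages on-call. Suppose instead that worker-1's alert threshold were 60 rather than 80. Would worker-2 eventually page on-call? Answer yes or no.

yes

With worker-1's alert threshold at 60:
Round 1 — search-1 pages on-call (initial).
  queue-1: +25 → 25 < 110
  worker-1: +30 → 30 < 60
  worker-2: +70 → 70 ≥ 60
Round 2 — worker-2 pages on-call.
  worker-1: +75 → 105 ≥ 60
Round 3 — worker-1 pages on-call.
  queue-1: +15 → 40 < 110
No further pages.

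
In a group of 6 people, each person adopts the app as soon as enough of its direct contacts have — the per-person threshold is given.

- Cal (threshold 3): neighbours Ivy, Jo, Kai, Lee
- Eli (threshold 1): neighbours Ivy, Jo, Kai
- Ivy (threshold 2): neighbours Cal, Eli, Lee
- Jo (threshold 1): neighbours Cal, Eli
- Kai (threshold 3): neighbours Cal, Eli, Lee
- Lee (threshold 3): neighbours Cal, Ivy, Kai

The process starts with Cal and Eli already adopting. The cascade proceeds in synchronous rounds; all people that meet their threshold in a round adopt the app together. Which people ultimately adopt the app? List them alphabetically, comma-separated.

Cal, Eli, Ivy, Jo

Round 1 — Cal, Eli adopt the app (initial).
Round 2 — checking thresholds:
  Ivy: 2 of 3 neighbours ≥ 2, adopts the app.
  Jo: 2 of 2 neighbours ≥ 1, adopts the app.
  Kai: 2 of 3 neighbours < 3, holds.
  Lee: 1 of 3 neighbours < 3, holds.
Round 3 — no new adoptions; cascade stops.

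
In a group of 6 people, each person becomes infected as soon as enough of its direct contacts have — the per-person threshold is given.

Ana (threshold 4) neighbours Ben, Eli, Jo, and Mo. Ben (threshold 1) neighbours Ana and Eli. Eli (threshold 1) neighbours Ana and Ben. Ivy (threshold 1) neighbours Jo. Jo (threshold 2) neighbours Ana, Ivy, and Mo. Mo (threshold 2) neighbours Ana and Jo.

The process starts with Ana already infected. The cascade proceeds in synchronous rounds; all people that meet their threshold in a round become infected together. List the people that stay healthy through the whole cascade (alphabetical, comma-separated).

Round 1 — Ana becomes infected (initial).
Round 2 — checking thresholds:
  Ben: 1 of 2 neighbours ≥ 1, becomes infected.
  Eli: 1 of 2 neighbours ≥ 1, becomes infected.
  Jo: 1 of 3 neighbours < 2, not yet.
  Mo: 1 of 2 neighbours < 2, not yet.
Round 3 — no new infections; cascade stops.

Ivy, Jo, Mo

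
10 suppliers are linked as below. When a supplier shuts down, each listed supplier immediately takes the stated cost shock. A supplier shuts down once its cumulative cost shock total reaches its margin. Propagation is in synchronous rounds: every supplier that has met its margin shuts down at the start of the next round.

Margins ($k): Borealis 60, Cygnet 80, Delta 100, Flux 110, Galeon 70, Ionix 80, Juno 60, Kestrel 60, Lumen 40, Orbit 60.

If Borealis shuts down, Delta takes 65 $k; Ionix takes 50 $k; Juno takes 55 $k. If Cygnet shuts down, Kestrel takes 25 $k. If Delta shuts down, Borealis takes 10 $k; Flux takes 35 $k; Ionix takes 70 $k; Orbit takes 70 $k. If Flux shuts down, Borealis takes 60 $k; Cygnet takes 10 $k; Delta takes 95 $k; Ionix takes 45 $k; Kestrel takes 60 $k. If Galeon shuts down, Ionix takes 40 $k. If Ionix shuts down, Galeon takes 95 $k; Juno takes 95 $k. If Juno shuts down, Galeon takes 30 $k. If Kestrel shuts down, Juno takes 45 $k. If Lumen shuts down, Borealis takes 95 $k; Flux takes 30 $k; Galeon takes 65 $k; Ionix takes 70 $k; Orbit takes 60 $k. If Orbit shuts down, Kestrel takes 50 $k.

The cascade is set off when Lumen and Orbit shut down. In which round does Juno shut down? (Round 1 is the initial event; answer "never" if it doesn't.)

Round 1 — Lumen, Orbit shut down (initial).
  Borealis: +95 → 95 ≥ 60
  Flux: +30 → 30 < 110
  Galeon: +65 → 65 < 70
  Ionix: +70 → 70 < 80
  Kestrel: +50 → 50 < 60
Round 2 — Borealis shuts down.
  Delta: +65 → 65 < 100
  Ionix: +50 → 120 ≥ 80
  Juno: +55 → 55 < 60
Round 3 — Ionix shuts down.
  Galeon: +95 → 160 ≥ 70
  Juno: +95 → 150 ≥ 60
Round 4 — Galeon, Juno shut down.
No further shutdowns.

4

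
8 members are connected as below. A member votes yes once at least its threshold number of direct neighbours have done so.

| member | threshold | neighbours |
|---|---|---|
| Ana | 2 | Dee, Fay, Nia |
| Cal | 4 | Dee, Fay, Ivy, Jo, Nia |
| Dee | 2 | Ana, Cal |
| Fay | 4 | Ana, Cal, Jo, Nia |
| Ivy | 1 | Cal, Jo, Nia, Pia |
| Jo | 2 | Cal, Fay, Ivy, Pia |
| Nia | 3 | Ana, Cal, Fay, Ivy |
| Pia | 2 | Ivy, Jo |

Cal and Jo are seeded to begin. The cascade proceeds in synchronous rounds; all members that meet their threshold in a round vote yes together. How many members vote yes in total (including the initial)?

Round 1 — Cal, Jo vote yes (initial).
Round 2 — checking thresholds:
  Dee: 1 of 2 neighbours < 2, not yet.
  Fay: 2 of 4 neighbours < 4, not yet.
  Ivy: 2 of 4 neighbours ≥ 1, votes yes.
  Nia: 1 of 4 neighbours < 3, not yet.
  Pia: 1 of 2 neighbours < 2, not yet.
Round 3 — checking thresholds:
  Dee: 1 of 2 neighbours < 2, not yet.
  Fay: 2 of 4 neighbours < 4, not yet.
  Nia: 2 of 4 neighbours < 3, not yet.
  Pia: 2 of 2 neighbours ≥ 2, votes yes.
Round 4 — no new yes votes; cascade stops.

4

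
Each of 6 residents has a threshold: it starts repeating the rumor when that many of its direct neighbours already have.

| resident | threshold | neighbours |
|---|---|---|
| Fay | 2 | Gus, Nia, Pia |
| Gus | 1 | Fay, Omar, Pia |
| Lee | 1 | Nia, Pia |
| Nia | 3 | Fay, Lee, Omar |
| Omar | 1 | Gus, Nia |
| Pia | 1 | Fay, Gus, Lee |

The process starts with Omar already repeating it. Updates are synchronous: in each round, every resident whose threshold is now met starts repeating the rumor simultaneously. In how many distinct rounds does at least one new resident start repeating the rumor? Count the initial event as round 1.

5

Round 1 — Omar starts repeating the rumor (initial).
Round 2 — checking thresholds:
  Gus: 1 of 3 neighbours ≥ 1, starts repeating the rumor.
  Nia: 1 of 3 neighbours < 3, holds.
Round 3 — checking thresholds:
  Fay: 1 of 3 neighbours < 2, holds.
  Nia: 1 of 3 neighbours < 3, holds.
  Pia: 1 of 3 neighbours ≥ 1, starts repeating the rumor.
Round 4 — checking thresholds:
  Fay: 2 of 3 neighbours ≥ 2, starts repeating the rumor.
  Lee: 1 of 2 neighbours ≥ 1, starts repeating the rumor.
  Nia: 1 of 3 neighbours < 3, holds.
Round 5 — checking thresholds:
  Nia: 3 of 3 neighbours ≥ 3, starts repeating the rumor.
Round 6 — no new spreads; cascade stops.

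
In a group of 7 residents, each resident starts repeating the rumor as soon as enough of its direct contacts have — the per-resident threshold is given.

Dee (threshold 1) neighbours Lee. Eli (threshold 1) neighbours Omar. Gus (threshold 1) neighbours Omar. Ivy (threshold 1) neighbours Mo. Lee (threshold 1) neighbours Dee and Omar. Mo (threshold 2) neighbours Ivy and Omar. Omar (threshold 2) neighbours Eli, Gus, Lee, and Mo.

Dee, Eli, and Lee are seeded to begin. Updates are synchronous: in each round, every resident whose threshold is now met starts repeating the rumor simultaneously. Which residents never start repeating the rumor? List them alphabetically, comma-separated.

Round 1 — Dee, Eli, Lee start repeating the rumor (initial).
Round 2 — checking thresholds:
  Omar: 2 of 4 neighbours ≥ 2, starts repeating the rumor.
Round 3 — checking thresholds:
  Gus: 1 of 1 neighbours ≥ 1, starts repeating the rumor.
  Mo: 1 of 2 neighbours < 2, holds.
Round 4 — no new spreads; cascade stops.

Ivy, Mo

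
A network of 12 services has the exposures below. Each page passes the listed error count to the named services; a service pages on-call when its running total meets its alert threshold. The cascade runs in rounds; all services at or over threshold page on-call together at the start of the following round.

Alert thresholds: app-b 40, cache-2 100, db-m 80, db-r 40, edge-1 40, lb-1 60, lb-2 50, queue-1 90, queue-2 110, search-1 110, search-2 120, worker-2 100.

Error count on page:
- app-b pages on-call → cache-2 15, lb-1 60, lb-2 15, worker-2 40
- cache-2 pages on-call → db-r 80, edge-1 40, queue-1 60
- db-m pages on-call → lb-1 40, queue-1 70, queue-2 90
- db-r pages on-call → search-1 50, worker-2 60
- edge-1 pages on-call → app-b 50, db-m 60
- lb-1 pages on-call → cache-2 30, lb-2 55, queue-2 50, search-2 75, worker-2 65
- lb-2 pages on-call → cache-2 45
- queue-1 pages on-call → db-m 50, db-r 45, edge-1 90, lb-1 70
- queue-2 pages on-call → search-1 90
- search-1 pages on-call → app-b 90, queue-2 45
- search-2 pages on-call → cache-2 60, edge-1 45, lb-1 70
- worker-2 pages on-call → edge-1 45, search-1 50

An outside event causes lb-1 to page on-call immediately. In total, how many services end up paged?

2

Round 1 — lb-1 pages on-call (initial).
  cache-2: +30 → 30 < 100
  lb-2: +55 → 55 ≥ 50
  queue-2: +50 → 50 < 110
  search-2: +75 → 75 < 120
  worker-2: +65 → 65 < 100
Round 2 — lb-2 pages on-call.
  cache-2: +45 → 75 < 100
No further pages.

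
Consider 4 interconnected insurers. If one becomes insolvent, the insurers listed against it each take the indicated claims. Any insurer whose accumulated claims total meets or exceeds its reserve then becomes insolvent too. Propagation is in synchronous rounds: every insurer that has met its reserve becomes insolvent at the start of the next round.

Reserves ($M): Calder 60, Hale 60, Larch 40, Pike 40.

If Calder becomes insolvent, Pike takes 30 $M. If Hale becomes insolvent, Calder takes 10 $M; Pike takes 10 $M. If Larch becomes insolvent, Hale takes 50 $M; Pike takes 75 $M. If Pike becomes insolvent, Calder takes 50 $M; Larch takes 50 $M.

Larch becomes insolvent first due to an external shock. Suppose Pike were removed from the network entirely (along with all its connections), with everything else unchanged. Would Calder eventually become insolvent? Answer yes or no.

no

With Pike removed:
Round 1 — Larch becomes insolvent (initial).
  Hale: +50 → 50 < 60
No further insolvencies.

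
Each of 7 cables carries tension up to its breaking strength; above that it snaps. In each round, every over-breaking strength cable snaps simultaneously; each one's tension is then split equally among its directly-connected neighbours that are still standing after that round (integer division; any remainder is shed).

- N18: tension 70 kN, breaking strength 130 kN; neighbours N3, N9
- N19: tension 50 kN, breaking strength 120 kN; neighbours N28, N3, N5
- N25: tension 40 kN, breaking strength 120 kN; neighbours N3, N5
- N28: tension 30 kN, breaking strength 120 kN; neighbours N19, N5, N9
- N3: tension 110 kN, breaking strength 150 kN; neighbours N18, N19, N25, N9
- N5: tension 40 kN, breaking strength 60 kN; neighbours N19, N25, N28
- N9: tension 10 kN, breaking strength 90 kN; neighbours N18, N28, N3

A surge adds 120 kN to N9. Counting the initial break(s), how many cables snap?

Round 1 — N9 at 130 > 90. N9 snaps.
  N9 sheds 130 kN to N18, N28, N3: 43 each (1 lost).
    N18: 70+43 = 113 ≤ 130
    N28: 30+43 = 73 ≤ 120
    N3: 110+43 = 153 > 150
Round 2 — N3 snaps.
  N3 sheds 153 kN to N18, N19, N25: 51 each.
    N18: 113+51 = 164 > 130
    N19: 50+51 = 101 ≤ 120
    N25: 40+51 = 91 ≤ 120
Round 3 — N18 snaps.
  N18 sheds 164 kN: no online neighbours, lost.
No further breaks.

3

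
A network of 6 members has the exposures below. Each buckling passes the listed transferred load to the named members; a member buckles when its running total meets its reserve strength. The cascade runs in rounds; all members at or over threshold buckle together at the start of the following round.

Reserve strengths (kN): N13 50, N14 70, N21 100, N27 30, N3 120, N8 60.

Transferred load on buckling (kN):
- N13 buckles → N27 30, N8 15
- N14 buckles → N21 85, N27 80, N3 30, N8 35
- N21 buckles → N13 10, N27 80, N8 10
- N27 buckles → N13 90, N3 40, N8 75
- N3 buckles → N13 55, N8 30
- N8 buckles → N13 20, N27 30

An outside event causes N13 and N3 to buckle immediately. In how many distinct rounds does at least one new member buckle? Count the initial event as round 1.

3

Round 1 — N13, N3 buckle (initial).
  N27: +30 → 30 ≥ 30
  N8: +15+30 → 45 < 60
Round 2 — N27 buckles.
  N8: +75 → 120 ≥ 60
Round 3 — N8 buckles.
No further bucklings.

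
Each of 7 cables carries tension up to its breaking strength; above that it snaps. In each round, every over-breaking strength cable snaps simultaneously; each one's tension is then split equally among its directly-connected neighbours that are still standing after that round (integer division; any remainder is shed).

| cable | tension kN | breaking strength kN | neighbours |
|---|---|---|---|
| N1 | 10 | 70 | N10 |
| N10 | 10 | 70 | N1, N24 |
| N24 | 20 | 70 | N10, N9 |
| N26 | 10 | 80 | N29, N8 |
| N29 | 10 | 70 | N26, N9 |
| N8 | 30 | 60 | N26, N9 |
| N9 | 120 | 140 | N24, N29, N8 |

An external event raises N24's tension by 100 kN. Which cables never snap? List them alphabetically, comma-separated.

Round 1 — N24 at 120 > 70. N24 snaps.
  N24 sheds 120 kN to N10, N9: 60 each.
    N10: 10+60 = 70 ≤ 70
    N9: 120+60 = 180 > 140
Round 2 — N9 snaps.
  N9 sheds 180 kN to N29, N8: 90 each.
    N29: 10+90 = 100 > 70
    N8: 30+90 = 120 > 60
Round 3 — N29, N8 snap.
  N29 sheds 100 kN to N26: 100 each.
    N26: 10+100 = 110 > 80
  N8 sheds 120 kN to N26: 120 each.
    N26: 110+120 = 230 > 80
Round 4 — N26 snaps.
  N26 sheds 230 kN: no online neighbours, lost.
No further breaks.

N1, N10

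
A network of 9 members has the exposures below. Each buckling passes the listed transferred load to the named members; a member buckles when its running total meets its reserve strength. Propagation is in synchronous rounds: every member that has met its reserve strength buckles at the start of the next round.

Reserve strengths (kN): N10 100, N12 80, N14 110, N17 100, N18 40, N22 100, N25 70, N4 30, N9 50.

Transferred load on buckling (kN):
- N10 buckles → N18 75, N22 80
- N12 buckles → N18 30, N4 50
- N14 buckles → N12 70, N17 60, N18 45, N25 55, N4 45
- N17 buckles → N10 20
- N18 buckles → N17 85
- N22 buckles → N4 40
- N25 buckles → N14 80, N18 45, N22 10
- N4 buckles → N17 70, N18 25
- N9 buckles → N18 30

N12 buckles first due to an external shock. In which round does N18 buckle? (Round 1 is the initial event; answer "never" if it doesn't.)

Round 1 — N12 buckles (initial).
  N18: +30 → 30 < 40
  N4: +50 → 50 ≥ 30
Round 2 — N4 buckles.
  N17: +70 → 70 < 100
  N18: +25 → 55 ≥ 40
Round 3 — N18 buckles.
  N17: +85 → 155 ≥ 100
Round 4 — N17 buckles.
  N10: +20 → 20 < 100
No further bucklings.

3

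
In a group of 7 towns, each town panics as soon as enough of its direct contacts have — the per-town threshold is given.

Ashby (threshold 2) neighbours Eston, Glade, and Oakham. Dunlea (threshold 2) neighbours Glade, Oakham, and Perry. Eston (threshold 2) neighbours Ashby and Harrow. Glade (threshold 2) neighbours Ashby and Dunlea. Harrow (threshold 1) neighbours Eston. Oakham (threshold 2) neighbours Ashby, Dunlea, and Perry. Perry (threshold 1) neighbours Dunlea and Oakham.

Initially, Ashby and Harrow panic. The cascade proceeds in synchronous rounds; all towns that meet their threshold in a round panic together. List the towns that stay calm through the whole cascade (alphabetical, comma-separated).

Dunlea, Glade, Oakham, Perry

Round 1 — Ashby, Harrow panic (initial).
Round 2 — checking thresholds:
  Eston: 2 of 2 neighbours ≥ 2, panics.
  Glade: 1 of 2 neighbours < 2, not yet.
  Oakham: 1 of 3 neighbours < 2, not yet.
Round 3 — no new panics; cascade stops.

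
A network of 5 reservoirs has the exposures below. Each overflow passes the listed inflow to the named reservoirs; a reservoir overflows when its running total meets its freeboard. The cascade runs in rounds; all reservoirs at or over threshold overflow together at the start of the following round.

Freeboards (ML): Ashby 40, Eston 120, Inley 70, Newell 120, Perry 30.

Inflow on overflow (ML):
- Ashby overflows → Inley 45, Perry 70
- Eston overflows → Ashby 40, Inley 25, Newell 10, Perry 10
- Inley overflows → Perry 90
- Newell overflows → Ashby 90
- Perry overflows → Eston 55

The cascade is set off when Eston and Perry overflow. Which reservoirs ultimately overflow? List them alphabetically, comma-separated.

Round 1 — Eston, Perry overflow (initial).
  Ashby: +40 → 40 ≥ 40
  Inley: +25 → 25 < 70
  Newell: +10 → 10 < 120
Round 2 — Ashby overflows.
  Inley: +45 → 70 ≥ 70
Round 3 — Inley overflows.
No further overflows.

Ashby, Eston, Inley, Perry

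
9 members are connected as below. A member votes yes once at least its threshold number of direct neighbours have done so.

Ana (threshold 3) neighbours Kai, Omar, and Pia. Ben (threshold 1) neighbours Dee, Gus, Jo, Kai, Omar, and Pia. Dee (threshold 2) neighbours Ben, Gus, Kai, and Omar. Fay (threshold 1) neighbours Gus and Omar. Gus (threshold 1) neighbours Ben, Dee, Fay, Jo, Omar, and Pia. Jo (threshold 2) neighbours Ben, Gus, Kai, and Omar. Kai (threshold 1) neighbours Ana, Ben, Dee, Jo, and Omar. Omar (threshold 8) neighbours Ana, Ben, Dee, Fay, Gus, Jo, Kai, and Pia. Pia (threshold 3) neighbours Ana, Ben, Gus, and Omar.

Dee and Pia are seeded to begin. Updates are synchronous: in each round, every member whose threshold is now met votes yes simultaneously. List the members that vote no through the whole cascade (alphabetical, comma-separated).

Ana, Omar

Round 1 — Dee, Pia vote yes (initial).
Round 2 — checking thresholds:
  Ana: 1 of 3 neighbours < 3, below threshold.
  Ben: 2 of 6 neighbours ≥ 1, votes yes.
  Gus: 2 of 6 neighbours ≥ 1, votes yes.
  Kai: 1 of 5 neighbours ≥ 1, votes yes.
  Omar: 2 of 8 neighbours < 8, below threshold.
Round 3 — checking thresholds:
  Ana: 2 of 3 neighbours < 3, below threshold.
  Fay: 1 of 2 neighbours ≥ 1, votes yes.
  Jo: 3 of 4 neighbours ≥ 2, votes yes.
  Omar: 5 of 8 neighbours < 8, below threshold.
Round 4 — no new yes votes; cascade stops.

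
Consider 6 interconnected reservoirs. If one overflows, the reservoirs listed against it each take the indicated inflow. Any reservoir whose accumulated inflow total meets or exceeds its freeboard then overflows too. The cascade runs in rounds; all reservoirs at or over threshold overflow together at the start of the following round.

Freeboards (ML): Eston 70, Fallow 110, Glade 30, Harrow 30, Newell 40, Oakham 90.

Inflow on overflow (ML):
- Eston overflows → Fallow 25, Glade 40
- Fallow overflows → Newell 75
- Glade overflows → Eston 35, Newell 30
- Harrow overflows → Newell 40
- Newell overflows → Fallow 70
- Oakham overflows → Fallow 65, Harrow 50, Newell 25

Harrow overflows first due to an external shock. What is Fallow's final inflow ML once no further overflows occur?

70

Round 1 — Harrow overflows (initial).
  Newell: +40 → 40 ≥ 40
Round 2 — Newell overflows.
  Fallow: +70 → 70 < 110
No further overflows.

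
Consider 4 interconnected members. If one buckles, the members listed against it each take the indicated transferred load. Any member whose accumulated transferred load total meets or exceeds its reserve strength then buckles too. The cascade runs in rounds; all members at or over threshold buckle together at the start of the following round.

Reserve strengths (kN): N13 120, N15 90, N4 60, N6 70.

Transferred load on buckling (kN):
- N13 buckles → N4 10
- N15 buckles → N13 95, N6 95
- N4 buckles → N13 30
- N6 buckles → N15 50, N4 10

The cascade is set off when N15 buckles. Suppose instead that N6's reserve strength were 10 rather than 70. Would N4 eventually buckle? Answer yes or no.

With N6's reserve strength at 10:
Round 1 — N15 buckles (initial).
  N13: +95 → 95 < 120
  N6: +95 → 95 ≥ 10
Round 2 — N6 buckles.
  N4: +10 → 10 < 60
No further bucklings.

no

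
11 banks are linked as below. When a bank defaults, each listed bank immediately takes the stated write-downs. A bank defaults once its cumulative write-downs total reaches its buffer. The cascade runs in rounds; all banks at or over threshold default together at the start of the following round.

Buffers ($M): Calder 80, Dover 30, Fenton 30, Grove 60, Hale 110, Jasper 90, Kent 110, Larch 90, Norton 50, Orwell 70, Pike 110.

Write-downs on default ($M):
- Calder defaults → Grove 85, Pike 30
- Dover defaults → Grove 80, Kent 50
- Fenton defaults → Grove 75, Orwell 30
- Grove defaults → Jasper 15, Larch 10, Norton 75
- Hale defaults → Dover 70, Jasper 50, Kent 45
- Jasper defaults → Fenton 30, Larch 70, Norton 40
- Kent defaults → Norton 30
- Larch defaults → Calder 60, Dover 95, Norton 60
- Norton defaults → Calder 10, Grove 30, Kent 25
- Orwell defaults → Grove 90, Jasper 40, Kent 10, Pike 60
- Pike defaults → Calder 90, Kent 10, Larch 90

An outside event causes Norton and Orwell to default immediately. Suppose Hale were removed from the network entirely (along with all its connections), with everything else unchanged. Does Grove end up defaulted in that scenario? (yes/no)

With Hale removed:
Round 1 — Norton, Orwell default (initial).
  Calder: +10 → 10 < 80
  Grove: +30+90 → 120 ≥ 60
  Jasper: +40 → 40 < 90
  Kent: +25+10 → 35 < 110
  Pike: +60 → 60 < 110
Round 2 — Grove defaults.
  Jasper: +15 → 55 < 90
  Larch: +10 → 10 < 90
No further defaults.

yes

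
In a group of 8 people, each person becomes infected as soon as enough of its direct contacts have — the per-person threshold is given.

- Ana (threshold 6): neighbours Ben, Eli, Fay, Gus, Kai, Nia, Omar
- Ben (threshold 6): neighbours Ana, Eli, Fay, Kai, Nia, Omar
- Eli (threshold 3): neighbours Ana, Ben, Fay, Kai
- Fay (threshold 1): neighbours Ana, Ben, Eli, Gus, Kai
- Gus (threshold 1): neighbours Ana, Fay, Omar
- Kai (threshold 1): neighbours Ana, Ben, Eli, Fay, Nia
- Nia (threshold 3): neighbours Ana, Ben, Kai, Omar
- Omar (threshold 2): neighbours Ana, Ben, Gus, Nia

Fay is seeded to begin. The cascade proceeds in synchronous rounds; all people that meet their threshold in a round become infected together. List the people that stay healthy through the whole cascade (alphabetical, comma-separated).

Round 1 — Fay becomes infected (initial).
Round 2 — checking thresholds:
  Ana: 1 of 7 neighbours < 6, below threshold.
  Ben: 1 of 6 neighbours < 6, below threshold.
  Eli: 1 of 4 neighbours < 3, below threshold.
  Gus: 1 of 3 neighbours ≥ 1, becomes infected.
  Kai: 1 of 5 neighbours ≥ 1, becomes infected.
Round 3 — no new infections; cascade stops.

Ana, Ben, Eli, Nia, Omar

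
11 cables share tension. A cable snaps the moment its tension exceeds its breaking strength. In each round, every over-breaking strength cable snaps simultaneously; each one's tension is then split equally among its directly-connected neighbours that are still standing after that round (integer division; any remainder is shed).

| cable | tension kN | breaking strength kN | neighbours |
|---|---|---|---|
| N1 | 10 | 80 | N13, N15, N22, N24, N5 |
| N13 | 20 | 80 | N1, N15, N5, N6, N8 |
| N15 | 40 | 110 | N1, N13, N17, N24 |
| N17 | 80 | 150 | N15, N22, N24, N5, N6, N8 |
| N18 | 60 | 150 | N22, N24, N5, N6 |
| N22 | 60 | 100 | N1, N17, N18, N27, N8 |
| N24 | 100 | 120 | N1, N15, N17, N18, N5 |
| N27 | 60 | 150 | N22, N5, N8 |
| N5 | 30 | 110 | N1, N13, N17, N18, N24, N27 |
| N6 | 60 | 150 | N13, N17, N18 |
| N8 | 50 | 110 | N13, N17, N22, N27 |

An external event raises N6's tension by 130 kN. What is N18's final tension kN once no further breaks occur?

Round 1 — N6 at 190 > 150. N6 snaps.
  N6 sheds 190 kN to N13, N17, N18: 63 each (1 lost).
    N13: 20+63 = 83 > 80
    N17: 80+63 = 143 ≤ 150
    N18: 60+63 = 123 ≤ 150
Round 2 — N13 snaps.
  N13 sheds 83 kN to N1, N15, N5, N8: 20 each (3 lost).
    N1: 10+20 = 30 ≤ 80
    N15: 40+20 = 60 ≤ 110
    N5: 30+20 = 50 ≤ 110
    N8: 50+20 = 70 ≤ 110
No further breaks.

123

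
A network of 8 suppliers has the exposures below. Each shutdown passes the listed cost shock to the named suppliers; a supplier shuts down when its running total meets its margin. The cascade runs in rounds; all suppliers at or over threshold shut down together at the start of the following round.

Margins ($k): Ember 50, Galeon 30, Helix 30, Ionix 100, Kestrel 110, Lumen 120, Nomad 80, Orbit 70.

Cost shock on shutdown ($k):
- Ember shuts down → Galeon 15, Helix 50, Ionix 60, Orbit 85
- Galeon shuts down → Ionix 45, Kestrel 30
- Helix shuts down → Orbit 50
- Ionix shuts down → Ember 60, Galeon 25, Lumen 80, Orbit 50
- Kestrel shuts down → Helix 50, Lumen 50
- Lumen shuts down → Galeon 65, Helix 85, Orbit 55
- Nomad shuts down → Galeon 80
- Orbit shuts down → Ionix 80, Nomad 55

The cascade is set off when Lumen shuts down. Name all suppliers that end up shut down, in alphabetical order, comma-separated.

Ember, Galeon, Helix, Ionix, Lumen, Orbit

Round 1 — Lumen shuts down (initial).
  Galeon: +65 → 65 ≥ 30
  Helix: +85 → 85 ≥ 30
  Orbit: +55 → 55 < 70
Round 2 — Galeon, Helix shut down.
  Ionix: +45 → 45 < 100
  Kestrel: +30 → 30 < 110
  Orbit: +50 → 105 ≥ 70
Round 3 — Orbit shuts down.
  Ionix: +80 → 125 ≥ 100
  Nomad: +55 → 55 < 80
Round 4 — Ionix shuts down.
  Ember: +60 → 60 ≥ 50
Round 5 — Ember shuts down.
No further shutdowns.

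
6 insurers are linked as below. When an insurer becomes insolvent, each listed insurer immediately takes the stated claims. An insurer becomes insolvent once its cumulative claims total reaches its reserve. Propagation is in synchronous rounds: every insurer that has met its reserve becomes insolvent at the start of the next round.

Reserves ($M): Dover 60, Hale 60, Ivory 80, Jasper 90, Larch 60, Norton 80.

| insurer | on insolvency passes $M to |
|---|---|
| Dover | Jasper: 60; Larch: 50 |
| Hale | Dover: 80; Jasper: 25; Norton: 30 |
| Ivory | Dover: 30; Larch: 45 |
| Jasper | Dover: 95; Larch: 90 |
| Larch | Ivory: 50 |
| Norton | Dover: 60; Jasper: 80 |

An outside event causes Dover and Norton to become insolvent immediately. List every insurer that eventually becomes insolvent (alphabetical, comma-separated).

Round 1 — Dover, Norton become insolvent (initial).
  Jasper: +60+80 → 140 ≥ 90
  Larch: +50 → 50 < 60
Round 2 — Jasper becomes insolvent.
  Larch: +90 → 140 ≥ 60
Round 3 — Larch becomes insolvent.
  Ivory: +50 → 50 < 80
No further insolvencies.

Dover, Jasper, Larch, Norton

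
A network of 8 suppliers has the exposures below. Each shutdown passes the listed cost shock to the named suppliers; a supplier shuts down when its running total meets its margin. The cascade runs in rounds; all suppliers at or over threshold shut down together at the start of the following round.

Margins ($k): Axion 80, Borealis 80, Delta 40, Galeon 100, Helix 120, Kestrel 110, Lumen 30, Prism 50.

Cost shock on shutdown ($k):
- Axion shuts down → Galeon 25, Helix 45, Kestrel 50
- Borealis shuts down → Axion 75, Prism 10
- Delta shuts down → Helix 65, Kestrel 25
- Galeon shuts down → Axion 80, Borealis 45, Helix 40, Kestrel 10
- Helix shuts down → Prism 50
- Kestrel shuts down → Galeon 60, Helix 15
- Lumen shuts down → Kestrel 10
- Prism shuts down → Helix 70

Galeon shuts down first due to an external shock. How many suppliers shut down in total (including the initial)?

2

Round 1 — Galeon shuts down (initial).
  Axion: +80 → 80 ≥ 80
  Borealis: +45 → 45 < 80
  Helix: +40 → 40 < 120
  Kestrel: +10 → 10 < 110
Round 2 — Axion shuts down.
  Helix: +45 → 85 < 120
  Kestrel: +50 → 60 < 110
No further shutdowns.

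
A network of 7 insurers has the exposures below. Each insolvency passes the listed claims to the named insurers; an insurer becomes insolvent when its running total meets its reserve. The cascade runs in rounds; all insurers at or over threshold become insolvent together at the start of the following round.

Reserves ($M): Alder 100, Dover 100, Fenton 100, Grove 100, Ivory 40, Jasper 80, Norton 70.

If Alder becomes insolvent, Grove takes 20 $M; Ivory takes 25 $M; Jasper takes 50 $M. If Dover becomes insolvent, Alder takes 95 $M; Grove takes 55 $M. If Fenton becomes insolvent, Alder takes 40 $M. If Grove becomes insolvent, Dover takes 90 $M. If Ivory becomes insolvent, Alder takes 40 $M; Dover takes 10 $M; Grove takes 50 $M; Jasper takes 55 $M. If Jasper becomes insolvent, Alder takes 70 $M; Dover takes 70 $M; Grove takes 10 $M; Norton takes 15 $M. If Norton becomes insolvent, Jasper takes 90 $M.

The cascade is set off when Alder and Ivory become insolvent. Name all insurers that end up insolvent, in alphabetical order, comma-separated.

Round 1 — Alder, Ivory become insolvent (initial).
  Dover: +10 → 10 < 100
  Grove: +20+50 → 70 < 100
  Jasper: +50+55 → 105 ≥ 80
Round 2 — Jasper becomes insolvent.
  Dover: +70 → 80 < 100
  Grove: +10 → 80 < 100
  Norton: +15 → 15 < 70
No further insolvencies.

Alder, Ivory, Jasper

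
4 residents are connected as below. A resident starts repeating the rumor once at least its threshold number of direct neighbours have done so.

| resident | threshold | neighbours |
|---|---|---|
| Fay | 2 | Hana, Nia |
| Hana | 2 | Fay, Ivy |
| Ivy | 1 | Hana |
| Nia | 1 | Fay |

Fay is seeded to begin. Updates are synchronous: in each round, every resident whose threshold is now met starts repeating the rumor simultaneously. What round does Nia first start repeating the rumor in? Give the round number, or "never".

Round 1 — Fay starts repeating the rumor (initial).
Round 2 — checking thresholds:
  Hana: 1 of 2 neighbours < 2, holds.
  Nia: 1 of 1 neighbours ≥ 1, starts repeating the rumor.
Round 3 — no new spreads; cascade stops.

2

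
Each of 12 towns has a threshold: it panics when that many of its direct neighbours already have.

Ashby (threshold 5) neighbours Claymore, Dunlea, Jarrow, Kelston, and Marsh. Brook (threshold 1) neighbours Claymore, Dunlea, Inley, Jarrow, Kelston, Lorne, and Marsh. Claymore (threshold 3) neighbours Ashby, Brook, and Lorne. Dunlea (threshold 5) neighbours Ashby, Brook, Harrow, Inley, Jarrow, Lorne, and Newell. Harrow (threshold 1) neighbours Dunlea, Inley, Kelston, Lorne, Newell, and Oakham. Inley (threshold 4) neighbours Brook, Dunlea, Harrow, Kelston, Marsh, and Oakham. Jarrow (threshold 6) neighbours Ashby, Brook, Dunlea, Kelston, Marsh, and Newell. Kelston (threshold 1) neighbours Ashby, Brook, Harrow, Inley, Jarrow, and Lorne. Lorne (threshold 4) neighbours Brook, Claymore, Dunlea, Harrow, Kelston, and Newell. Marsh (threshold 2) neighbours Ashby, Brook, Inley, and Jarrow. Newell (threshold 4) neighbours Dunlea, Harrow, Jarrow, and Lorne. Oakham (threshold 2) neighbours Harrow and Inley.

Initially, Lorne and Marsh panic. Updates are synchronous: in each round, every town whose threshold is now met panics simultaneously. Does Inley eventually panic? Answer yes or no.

yes

Round 1 — Lorne, Marsh panic (initial).
Round 2 — checking thresholds:
  Ashby: 1 of 5 neighbours < 5, below threshold.
  Brook: 2 of 7 neighbours ≥ 1, panics.
  Claymore: 1 of 3 neighbours < 3, below threshold.
  Dunlea: 1 of 7 neighbours < 5, below threshold.
  Harrow: 1 of 6 neighbours ≥ 1, panics.
  Inley: 1 of 6 neighbours < 4, below threshold.
  Jarrow: 1 of 6 neighbours < 6, below threshold.
  Kelston: 1 of 6 neighbours ≥ 1, panics.
  Newell: 1 of 4 neighbours < 4, below threshold.
Round 3 — checking thresholds:
  Ashby: 2 of 5 neighbours < 5, below threshold.
  Claymore: 2 of 3 neighbours < 3, below threshold.
  Dunlea: 3 of 7 neighbours < 5, below threshold.
  Inley: 4 of 6 neighbours ≥ 4, panics.
  Jarrow: 3 of 6 neighbours < 6, below threshold.
  Newell: 2 of 4 neighbours < 4, below threshold.
  Oakham: 1 of 2 neighbours < 2, below threshold.
Round 4 — checking thresholds:
  Ashby: 2 of 5 neighbours < 5, below threshold.
  Claymore: 2 of 3 neighbours < 3, below threshold.
  Dunlea: 4 of 7 neighbours < 5, below threshold.
  Jarrow: 3 of 6 neighbours < 6, below threshold.
  Newell: 2 of 4 neighbours < 4, below threshold.
  Oakham: 2 of 2 neighbours ≥ 2, panics.
Round 5 — no new panics; cascade stops.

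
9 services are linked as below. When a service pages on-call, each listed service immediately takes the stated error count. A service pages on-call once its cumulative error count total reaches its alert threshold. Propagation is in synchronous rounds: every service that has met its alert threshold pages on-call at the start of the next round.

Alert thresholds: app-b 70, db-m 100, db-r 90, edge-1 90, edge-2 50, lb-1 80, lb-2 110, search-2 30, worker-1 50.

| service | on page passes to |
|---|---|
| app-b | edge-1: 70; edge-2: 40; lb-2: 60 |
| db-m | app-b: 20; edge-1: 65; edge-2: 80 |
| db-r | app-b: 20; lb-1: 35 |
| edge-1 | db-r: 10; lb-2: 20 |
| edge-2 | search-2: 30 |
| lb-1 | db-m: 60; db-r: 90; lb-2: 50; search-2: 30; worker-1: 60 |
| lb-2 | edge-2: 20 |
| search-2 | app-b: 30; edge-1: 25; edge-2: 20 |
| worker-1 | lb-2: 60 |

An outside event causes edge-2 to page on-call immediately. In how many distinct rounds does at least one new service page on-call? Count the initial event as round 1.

Round 1 — edge-2 pages on-call (initial).
  search-2: +30 → 30 ≥ 30
Round 2 — search-2 pages on-call.
  app-b: +30 → 30 < 70
  edge-1: +25 → 25 < 90
No further pages.

2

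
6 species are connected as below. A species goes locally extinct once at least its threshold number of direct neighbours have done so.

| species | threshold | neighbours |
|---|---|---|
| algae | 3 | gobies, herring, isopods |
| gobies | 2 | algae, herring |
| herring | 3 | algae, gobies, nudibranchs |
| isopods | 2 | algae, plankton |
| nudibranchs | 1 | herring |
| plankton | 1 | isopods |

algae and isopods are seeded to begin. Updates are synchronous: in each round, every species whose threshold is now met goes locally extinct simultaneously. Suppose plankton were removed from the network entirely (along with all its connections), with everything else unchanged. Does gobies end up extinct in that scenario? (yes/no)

no

With plankton removed:
Round 1 — algae, isopods go locally extinct (initial).
Round 2 — no new extinctions; cascade stops.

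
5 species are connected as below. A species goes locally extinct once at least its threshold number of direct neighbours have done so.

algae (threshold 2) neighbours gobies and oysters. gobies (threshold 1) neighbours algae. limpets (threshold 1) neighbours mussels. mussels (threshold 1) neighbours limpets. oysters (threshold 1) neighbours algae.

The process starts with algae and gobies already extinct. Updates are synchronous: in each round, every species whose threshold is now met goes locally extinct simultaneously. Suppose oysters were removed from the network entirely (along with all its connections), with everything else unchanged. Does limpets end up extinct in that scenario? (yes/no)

With oysters removed:
Round 1 — algae, gobies go locally extinct (initial).
Round 2 — no new extinctions; cascade stops.

no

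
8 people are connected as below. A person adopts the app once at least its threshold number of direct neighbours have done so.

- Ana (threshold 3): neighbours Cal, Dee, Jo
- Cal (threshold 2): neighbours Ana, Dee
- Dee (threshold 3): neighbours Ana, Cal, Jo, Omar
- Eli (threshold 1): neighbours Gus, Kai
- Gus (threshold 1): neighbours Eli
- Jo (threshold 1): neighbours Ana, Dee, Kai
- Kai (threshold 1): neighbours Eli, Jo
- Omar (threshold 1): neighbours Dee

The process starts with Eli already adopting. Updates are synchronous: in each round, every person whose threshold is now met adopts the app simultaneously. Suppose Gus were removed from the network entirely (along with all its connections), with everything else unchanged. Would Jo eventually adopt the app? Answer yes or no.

With Gus removed:
Round 1 — Eli adopts the app (initial).
Round 2 — checking thresholds:
  Kai: 1 of 2 neighbours ≥ 1, adopts the app.
Round 3 — checking thresholds:
  Jo: 1 of 3 neighbours ≥ 1, adopts the app.
Round 4 — no new adoptions; cascade stops.

yes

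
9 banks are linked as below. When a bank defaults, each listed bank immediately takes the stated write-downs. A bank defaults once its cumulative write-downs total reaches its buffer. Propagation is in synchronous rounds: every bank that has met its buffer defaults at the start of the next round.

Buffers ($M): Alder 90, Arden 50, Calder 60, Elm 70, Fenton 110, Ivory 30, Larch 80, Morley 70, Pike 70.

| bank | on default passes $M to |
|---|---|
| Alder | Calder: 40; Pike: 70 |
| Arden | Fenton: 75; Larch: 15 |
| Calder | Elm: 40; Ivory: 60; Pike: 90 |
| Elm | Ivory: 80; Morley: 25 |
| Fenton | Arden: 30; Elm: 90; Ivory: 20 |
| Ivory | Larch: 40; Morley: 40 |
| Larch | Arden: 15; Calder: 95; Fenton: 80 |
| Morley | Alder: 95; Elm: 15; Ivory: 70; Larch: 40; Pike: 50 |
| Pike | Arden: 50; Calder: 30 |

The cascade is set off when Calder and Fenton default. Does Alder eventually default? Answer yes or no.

Round 1 — Calder, Fenton default (initial).
  Arden: +30 → 30 < 50
  Elm: +40+90 → 130 ≥ 70
  Ivory: +60+20 → 80 ≥ 30
  Pike: +90 → 90 ≥ 70
Round 2 — Elm, Ivory, Pike default.
  Arden: +50 → 80 ≥ 50
  Larch: +40 → 40 < 80
  Morley: +25+40 → 65 < 70
Round 3 — Arden defaults.
  Larch: +15 → 55 < 80
No further defaults.

no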